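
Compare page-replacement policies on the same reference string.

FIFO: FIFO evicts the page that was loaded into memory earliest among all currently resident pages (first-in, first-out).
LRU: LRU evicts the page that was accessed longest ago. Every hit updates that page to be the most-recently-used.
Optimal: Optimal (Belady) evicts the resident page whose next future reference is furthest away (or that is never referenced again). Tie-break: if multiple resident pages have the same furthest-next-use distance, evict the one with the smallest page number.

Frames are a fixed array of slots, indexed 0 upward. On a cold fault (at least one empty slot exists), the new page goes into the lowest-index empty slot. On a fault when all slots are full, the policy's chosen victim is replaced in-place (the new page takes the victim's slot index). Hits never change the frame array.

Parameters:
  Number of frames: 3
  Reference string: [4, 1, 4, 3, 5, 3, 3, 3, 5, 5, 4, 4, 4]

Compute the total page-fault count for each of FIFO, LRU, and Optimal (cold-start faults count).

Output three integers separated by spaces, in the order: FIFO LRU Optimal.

--- FIFO ---
  step 0: ref 4 -> FAULT, frames=[4,-,-] (faults so far: 1)
  step 1: ref 1 -> FAULT, frames=[4,1,-] (faults so far: 2)
  step 2: ref 4 -> HIT, frames=[4,1,-] (faults so far: 2)
  step 3: ref 3 -> FAULT, frames=[4,1,3] (faults so far: 3)
  step 4: ref 5 -> FAULT, evict 4, frames=[5,1,3] (faults so far: 4)
  step 5: ref 3 -> HIT, frames=[5,1,3] (faults so far: 4)
  step 6: ref 3 -> HIT, frames=[5,1,3] (faults so far: 4)
  step 7: ref 3 -> HIT, frames=[5,1,3] (faults so far: 4)
  step 8: ref 5 -> HIT, frames=[5,1,3] (faults so far: 4)
  step 9: ref 5 -> HIT, frames=[5,1,3] (faults so far: 4)
  step 10: ref 4 -> FAULT, evict 1, frames=[5,4,3] (faults so far: 5)
  step 11: ref 4 -> HIT, frames=[5,4,3] (faults so far: 5)
  step 12: ref 4 -> HIT, frames=[5,4,3] (faults so far: 5)
  FIFO total faults: 5
--- LRU ---
  step 0: ref 4 -> FAULT, frames=[4,-,-] (faults so far: 1)
  step 1: ref 1 -> FAULT, frames=[4,1,-] (faults so far: 2)
  step 2: ref 4 -> HIT, frames=[4,1,-] (faults so far: 2)
  step 3: ref 3 -> FAULT, frames=[4,1,3] (faults so far: 3)
  step 4: ref 5 -> FAULT, evict 1, frames=[4,5,3] (faults so far: 4)
  step 5: ref 3 -> HIT, frames=[4,5,3] (faults so far: 4)
  step 6: ref 3 -> HIT, frames=[4,5,3] (faults so far: 4)
  step 7: ref 3 -> HIT, frames=[4,5,3] (faults so far: 4)
  step 8: ref 5 -> HIT, frames=[4,5,3] (faults so far: 4)
  step 9: ref 5 -> HIT, frames=[4,5,3] (faults so far: 4)
  step 10: ref 4 -> HIT, frames=[4,5,3] (faults so far: 4)
  step 11: ref 4 -> HIT, frames=[4,5,3] (faults so far: 4)
  step 12: ref 4 -> HIT, frames=[4,5,3] (faults so far: 4)
  LRU total faults: 4
--- Optimal ---
  step 0: ref 4 -> FAULT, frames=[4,-,-] (faults so far: 1)
  step 1: ref 1 -> FAULT, frames=[4,1,-] (faults so far: 2)
  step 2: ref 4 -> HIT, frames=[4,1,-] (faults so far: 2)
  step 3: ref 3 -> FAULT, frames=[4,1,3] (faults so far: 3)
  step 4: ref 5 -> FAULT, evict 1, frames=[4,5,3] (faults so far: 4)
  step 5: ref 3 -> HIT, frames=[4,5,3] (faults so far: 4)
  step 6: ref 3 -> HIT, frames=[4,5,3] (faults so far: 4)
  step 7: ref 3 -> HIT, frames=[4,5,3] (faults so far: 4)
  step 8: ref 5 -> HIT, frames=[4,5,3] (faults so far: 4)
  step 9: ref 5 -> HIT, frames=[4,5,3] (faults so far: 4)
  step 10: ref 4 -> HIT, frames=[4,5,3] (faults so far: 4)
  step 11: ref 4 -> HIT, frames=[4,5,3] (faults so far: 4)
  step 12: ref 4 -> HIT, frames=[4,5,3] (faults so far: 4)
  Optimal total faults: 4

Answer: 5 4 4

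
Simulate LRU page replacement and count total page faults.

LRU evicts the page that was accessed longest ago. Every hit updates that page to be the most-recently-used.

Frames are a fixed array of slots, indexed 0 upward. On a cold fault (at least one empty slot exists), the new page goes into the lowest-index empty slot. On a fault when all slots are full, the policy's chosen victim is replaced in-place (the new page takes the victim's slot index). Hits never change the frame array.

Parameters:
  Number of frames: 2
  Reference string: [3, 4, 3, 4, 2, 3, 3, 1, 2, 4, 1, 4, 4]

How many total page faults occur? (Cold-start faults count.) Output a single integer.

Answer: 8

Derivation:
Step 0: ref 3 → FAULT, frames=[3,-]
Step 1: ref 4 → FAULT, frames=[3,4]
Step 2: ref 3 → HIT, frames=[3,4]
Step 3: ref 4 → HIT, frames=[3,4]
Step 4: ref 2 → FAULT (evict 3), frames=[2,4]
Step 5: ref 3 → FAULT (evict 4), frames=[2,3]
Step 6: ref 3 → HIT, frames=[2,3]
Step 7: ref 1 → FAULT (evict 2), frames=[1,3]
Step 8: ref 2 → FAULT (evict 3), frames=[1,2]
Step 9: ref 4 → FAULT (evict 1), frames=[4,2]
Step 10: ref 1 → FAULT (evict 2), frames=[4,1]
Step 11: ref 4 → HIT, frames=[4,1]
Step 12: ref 4 → HIT, frames=[4,1]
Total faults: 8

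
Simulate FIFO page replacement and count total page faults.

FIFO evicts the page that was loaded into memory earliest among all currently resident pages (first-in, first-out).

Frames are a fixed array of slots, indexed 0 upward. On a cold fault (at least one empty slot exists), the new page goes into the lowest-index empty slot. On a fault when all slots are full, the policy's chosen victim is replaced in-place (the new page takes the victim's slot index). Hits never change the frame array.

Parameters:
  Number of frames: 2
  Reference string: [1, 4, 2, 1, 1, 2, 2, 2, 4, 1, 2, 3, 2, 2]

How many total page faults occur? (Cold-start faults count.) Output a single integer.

Step 0: ref 1 → FAULT, frames=[1,-]
Step 1: ref 4 → FAULT, frames=[1,4]
Step 2: ref 2 → FAULT (evict 1), frames=[2,4]
Step 3: ref 1 → FAULT (evict 4), frames=[2,1]
Step 4: ref 1 → HIT, frames=[2,1]
Step 5: ref 2 → HIT, frames=[2,1]
Step 6: ref 2 → HIT, frames=[2,1]
Step 7: ref 2 → HIT, frames=[2,1]
Step 8: ref 4 → FAULT (evict 2), frames=[4,1]
Step 9: ref 1 → HIT, frames=[4,1]
Step 10: ref 2 → FAULT (evict 1), frames=[4,2]
Step 11: ref 3 → FAULT (evict 4), frames=[3,2]
Step 12: ref 2 → HIT, frames=[3,2]
Step 13: ref 2 → HIT, frames=[3,2]
Total faults: 7

Answer: 7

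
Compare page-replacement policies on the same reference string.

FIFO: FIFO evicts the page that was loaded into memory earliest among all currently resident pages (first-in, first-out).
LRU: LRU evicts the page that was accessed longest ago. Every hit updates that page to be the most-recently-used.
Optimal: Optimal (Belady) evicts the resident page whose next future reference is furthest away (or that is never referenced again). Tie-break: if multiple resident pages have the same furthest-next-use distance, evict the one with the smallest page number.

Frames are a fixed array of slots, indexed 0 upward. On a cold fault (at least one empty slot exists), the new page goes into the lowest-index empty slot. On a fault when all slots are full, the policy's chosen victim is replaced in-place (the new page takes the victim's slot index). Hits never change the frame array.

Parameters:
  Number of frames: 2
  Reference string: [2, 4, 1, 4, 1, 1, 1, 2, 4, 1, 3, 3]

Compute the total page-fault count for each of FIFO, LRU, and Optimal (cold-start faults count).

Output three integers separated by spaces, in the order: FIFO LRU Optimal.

--- FIFO ---
  step 0: ref 2 -> FAULT, frames=[2,-] (faults so far: 1)
  step 1: ref 4 -> FAULT, frames=[2,4] (faults so far: 2)
  step 2: ref 1 -> FAULT, evict 2, frames=[1,4] (faults so far: 3)
  step 3: ref 4 -> HIT, frames=[1,4] (faults so far: 3)
  step 4: ref 1 -> HIT, frames=[1,4] (faults so far: 3)
  step 5: ref 1 -> HIT, frames=[1,4] (faults so far: 3)
  step 6: ref 1 -> HIT, frames=[1,4] (faults so far: 3)
  step 7: ref 2 -> FAULT, evict 4, frames=[1,2] (faults so far: 4)
  step 8: ref 4 -> FAULT, evict 1, frames=[4,2] (faults so far: 5)
  step 9: ref 1 -> FAULT, evict 2, frames=[4,1] (faults so far: 6)
  step 10: ref 3 -> FAULT, evict 4, frames=[3,1] (faults so far: 7)
  step 11: ref 3 -> HIT, frames=[3,1] (faults so far: 7)
  FIFO total faults: 7
--- LRU ---
  step 0: ref 2 -> FAULT, frames=[2,-] (faults so far: 1)
  step 1: ref 4 -> FAULT, frames=[2,4] (faults so far: 2)
  step 2: ref 1 -> FAULT, evict 2, frames=[1,4] (faults so far: 3)
  step 3: ref 4 -> HIT, frames=[1,4] (faults so far: 3)
  step 4: ref 1 -> HIT, frames=[1,4] (faults so far: 3)
  step 5: ref 1 -> HIT, frames=[1,4] (faults so far: 3)
  step 6: ref 1 -> HIT, frames=[1,4] (faults so far: 3)
  step 7: ref 2 -> FAULT, evict 4, frames=[1,2] (faults so far: 4)
  step 8: ref 4 -> FAULT, evict 1, frames=[4,2] (faults so far: 5)
  step 9: ref 1 -> FAULT, evict 2, frames=[4,1] (faults so far: 6)
  step 10: ref 3 -> FAULT, evict 4, frames=[3,1] (faults so far: 7)
  step 11: ref 3 -> HIT, frames=[3,1] (faults so far: 7)
  LRU total faults: 7
--- Optimal ---
  step 0: ref 2 -> FAULT, frames=[2,-] (faults so far: 1)
  step 1: ref 4 -> FAULT, frames=[2,4] (faults so far: 2)
  step 2: ref 1 -> FAULT, evict 2, frames=[1,4] (faults so far: 3)
  step 3: ref 4 -> HIT, frames=[1,4] (faults so far: 3)
  step 4: ref 1 -> HIT, frames=[1,4] (faults so far: 3)
  step 5: ref 1 -> HIT, frames=[1,4] (faults so far: 3)
  step 6: ref 1 -> HIT, frames=[1,4] (faults so far: 3)
  step 7: ref 2 -> FAULT, evict 1, frames=[2,4] (faults so far: 4)
  step 8: ref 4 -> HIT, frames=[2,4] (faults so far: 4)
  step 9: ref 1 -> FAULT, evict 2, frames=[1,4] (faults so far: 5)
  step 10: ref 3 -> FAULT, evict 1, frames=[3,4] (faults so far: 6)
  step 11: ref 3 -> HIT, frames=[3,4] (faults so far: 6)
  Optimal total faults: 6

Answer: 7 7 6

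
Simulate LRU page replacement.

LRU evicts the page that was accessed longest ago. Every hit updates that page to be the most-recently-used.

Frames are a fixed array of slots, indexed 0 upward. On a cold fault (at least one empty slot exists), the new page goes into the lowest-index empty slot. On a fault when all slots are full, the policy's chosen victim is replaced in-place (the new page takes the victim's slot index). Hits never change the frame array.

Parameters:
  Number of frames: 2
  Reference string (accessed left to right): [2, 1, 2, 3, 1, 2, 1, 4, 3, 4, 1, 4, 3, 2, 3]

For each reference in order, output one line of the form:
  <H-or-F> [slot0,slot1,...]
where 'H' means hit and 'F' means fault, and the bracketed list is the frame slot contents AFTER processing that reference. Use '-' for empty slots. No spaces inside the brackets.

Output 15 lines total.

F [2,-]
F [2,1]
H [2,1]
F [2,3]
F [1,3]
F [1,2]
H [1,2]
F [1,4]
F [3,4]
H [3,4]
F [1,4]
H [1,4]
F [3,4]
F [3,2]
H [3,2]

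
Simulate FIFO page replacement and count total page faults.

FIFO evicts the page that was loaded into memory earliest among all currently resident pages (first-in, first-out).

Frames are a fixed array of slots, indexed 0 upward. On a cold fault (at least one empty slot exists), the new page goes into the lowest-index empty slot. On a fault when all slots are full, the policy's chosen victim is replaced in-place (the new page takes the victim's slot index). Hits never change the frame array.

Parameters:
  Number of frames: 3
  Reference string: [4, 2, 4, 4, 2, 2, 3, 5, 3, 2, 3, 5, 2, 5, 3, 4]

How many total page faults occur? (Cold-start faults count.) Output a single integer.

Answer: 5

Derivation:
Step 0: ref 4 → FAULT, frames=[4,-,-]
Step 1: ref 2 → FAULT, frames=[4,2,-]
Step 2: ref 4 → HIT, frames=[4,2,-]
Step 3: ref 4 → HIT, frames=[4,2,-]
Step 4: ref 2 → HIT, frames=[4,2,-]
Step 5: ref 2 → HIT, frames=[4,2,-]
Step 6: ref 3 → FAULT, frames=[4,2,3]
Step 7: ref 5 → FAULT (evict 4), frames=[5,2,3]
Step 8: ref 3 → HIT, frames=[5,2,3]
Step 9: ref 2 → HIT, frames=[5,2,3]
Step 10: ref 3 → HIT, frames=[5,2,3]
Step 11: ref 5 → HIT, frames=[5,2,3]
Step 12: ref 2 → HIT, frames=[5,2,3]
Step 13: ref 5 → HIT, frames=[5,2,3]
Step 14: ref 3 → HIT, frames=[5,2,3]
Step 15: ref 4 → FAULT (evict 2), frames=[5,4,3]
Total faults: 5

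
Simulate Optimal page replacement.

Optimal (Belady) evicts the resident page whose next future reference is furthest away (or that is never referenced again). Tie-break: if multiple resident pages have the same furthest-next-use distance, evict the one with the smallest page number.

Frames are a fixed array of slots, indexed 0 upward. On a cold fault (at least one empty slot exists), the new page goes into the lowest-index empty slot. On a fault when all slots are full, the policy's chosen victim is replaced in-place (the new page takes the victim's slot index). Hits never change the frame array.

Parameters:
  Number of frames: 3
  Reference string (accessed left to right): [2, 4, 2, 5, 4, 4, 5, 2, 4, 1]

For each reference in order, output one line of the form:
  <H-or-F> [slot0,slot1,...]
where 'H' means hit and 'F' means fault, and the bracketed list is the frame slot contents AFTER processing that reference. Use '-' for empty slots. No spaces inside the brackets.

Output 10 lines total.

F [2,-,-]
F [2,4,-]
H [2,4,-]
F [2,4,5]
H [2,4,5]
H [2,4,5]
H [2,4,5]
H [2,4,5]
H [2,4,5]
F [1,4,5]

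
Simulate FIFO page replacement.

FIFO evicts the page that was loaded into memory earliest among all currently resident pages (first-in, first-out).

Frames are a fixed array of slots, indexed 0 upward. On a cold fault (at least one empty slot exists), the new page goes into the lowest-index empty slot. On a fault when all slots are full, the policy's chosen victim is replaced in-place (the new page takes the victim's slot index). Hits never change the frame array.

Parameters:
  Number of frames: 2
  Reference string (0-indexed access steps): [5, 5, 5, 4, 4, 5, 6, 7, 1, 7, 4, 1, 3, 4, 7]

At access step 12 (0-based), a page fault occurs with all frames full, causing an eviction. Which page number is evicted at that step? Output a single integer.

Step 0: ref 5 -> FAULT, frames=[5,-]
Step 1: ref 5 -> HIT, frames=[5,-]
Step 2: ref 5 -> HIT, frames=[5,-]
Step 3: ref 4 -> FAULT, frames=[5,4]
Step 4: ref 4 -> HIT, frames=[5,4]
Step 5: ref 5 -> HIT, frames=[5,4]
Step 6: ref 6 -> FAULT, evict 5, frames=[6,4]
Step 7: ref 7 -> FAULT, evict 4, frames=[6,7]
Step 8: ref 1 -> FAULT, evict 6, frames=[1,7]
Step 9: ref 7 -> HIT, frames=[1,7]
Step 10: ref 4 -> FAULT, evict 7, frames=[1,4]
Step 11: ref 1 -> HIT, frames=[1,4]
Step 12: ref 3 -> FAULT, evict 1, frames=[3,4]
At step 12: evicted page 1

Answer: 1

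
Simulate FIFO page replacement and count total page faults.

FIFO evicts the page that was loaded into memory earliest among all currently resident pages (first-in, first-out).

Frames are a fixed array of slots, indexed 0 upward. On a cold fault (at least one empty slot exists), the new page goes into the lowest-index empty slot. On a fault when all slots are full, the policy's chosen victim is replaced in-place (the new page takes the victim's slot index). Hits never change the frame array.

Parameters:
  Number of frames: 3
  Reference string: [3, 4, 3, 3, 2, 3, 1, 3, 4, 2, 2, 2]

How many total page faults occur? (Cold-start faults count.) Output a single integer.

Answer: 7

Derivation:
Step 0: ref 3 → FAULT, frames=[3,-,-]
Step 1: ref 4 → FAULT, frames=[3,4,-]
Step 2: ref 3 → HIT, frames=[3,4,-]
Step 3: ref 3 → HIT, frames=[3,4,-]
Step 4: ref 2 → FAULT, frames=[3,4,2]
Step 5: ref 3 → HIT, frames=[3,4,2]
Step 6: ref 1 → FAULT (evict 3), frames=[1,4,2]
Step 7: ref 3 → FAULT (evict 4), frames=[1,3,2]
Step 8: ref 4 → FAULT (evict 2), frames=[1,3,4]
Step 9: ref 2 → FAULT (evict 1), frames=[2,3,4]
Step 10: ref 2 → HIT, frames=[2,3,4]
Step 11: ref 2 → HIT, frames=[2,3,4]
Total faults: 7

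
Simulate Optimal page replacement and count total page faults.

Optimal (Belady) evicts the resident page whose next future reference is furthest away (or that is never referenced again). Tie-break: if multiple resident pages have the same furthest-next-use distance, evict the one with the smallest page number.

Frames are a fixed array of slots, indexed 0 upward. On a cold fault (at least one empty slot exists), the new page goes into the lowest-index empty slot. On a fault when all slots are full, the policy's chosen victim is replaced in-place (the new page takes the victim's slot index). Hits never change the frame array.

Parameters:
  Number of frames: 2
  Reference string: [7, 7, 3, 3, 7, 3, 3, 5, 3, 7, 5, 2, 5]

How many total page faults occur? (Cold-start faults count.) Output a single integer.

Step 0: ref 7 → FAULT, frames=[7,-]
Step 1: ref 7 → HIT, frames=[7,-]
Step 2: ref 3 → FAULT, frames=[7,3]
Step 3: ref 3 → HIT, frames=[7,3]
Step 4: ref 7 → HIT, frames=[7,3]
Step 5: ref 3 → HIT, frames=[7,3]
Step 6: ref 3 → HIT, frames=[7,3]
Step 7: ref 5 → FAULT (evict 7), frames=[5,3]
Step 8: ref 3 → HIT, frames=[5,3]
Step 9: ref 7 → FAULT (evict 3), frames=[5,7]
Step 10: ref 5 → HIT, frames=[5,7]
Step 11: ref 2 → FAULT (evict 7), frames=[5,2]
Step 12: ref 5 → HIT, frames=[5,2]
Total faults: 5

Answer: 5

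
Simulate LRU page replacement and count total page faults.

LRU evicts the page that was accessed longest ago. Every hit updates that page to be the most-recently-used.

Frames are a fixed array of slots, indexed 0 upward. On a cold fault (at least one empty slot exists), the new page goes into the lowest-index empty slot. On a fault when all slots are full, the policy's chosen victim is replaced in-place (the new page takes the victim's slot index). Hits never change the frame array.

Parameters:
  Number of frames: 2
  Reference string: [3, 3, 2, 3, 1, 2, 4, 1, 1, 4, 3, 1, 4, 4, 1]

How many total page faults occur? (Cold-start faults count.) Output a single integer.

Answer: 9

Derivation:
Step 0: ref 3 → FAULT, frames=[3,-]
Step 1: ref 3 → HIT, frames=[3,-]
Step 2: ref 2 → FAULT, frames=[3,2]
Step 3: ref 3 → HIT, frames=[3,2]
Step 4: ref 1 → FAULT (evict 2), frames=[3,1]
Step 5: ref 2 → FAULT (evict 3), frames=[2,1]
Step 6: ref 4 → FAULT (evict 1), frames=[2,4]
Step 7: ref 1 → FAULT (evict 2), frames=[1,4]
Step 8: ref 1 → HIT, frames=[1,4]
Step 9: ref 4 → HIT, frames=[1,4]
Step 10: ref 3 → FAULT (evict 1), frames=[3,4]
Step 11: ref 1 → FAULT (evict 4), frames=[3,1]
Step 12: ref 4 → FAULT (evict 3), frames=[4,1]
Step 13: ref 4 → HIT, frames=[4,1]
Step 14: ref 1 → HIT, frames=[4,1]
Total faults: 9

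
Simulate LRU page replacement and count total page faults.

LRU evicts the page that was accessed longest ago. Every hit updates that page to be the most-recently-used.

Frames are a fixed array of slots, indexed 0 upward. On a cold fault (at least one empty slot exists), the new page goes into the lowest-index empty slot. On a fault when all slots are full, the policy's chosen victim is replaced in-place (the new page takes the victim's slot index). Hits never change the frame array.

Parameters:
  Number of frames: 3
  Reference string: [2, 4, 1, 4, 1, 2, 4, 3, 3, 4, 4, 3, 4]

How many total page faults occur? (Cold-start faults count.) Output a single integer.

Step 0: ref 2 → FAULT, frames=[2,-,-]
Step 1: ref 4 → FAULT, frames=[2,4,-]
Step 2: ref 1 → FAULT, frames=[2,4,1]
Step 3: ref 4 → HIT, frames=[2,4,1]
Step 4: ref 1 → HIT, frames=[2,4,1]
Step 5: ref 2 → HIT, frames=[2,4,1]
Step 6: ref 4 → HIT, frames=[2,4,1]
Step 7: ref 3 → FAULT (evict 1), frames=[2,4,3]
Step 8: ref 3 → HIT, frames=[2,4,3]
Step 9: ref 4 → HIT, frames=[2,4,3]
Step 10: ref 4 → HIT, frames=[2,4,3]
Step 11: ref 3 → HIT, frames=[2,4,3]
Step 12: ref 4 → HIT, frames=[2,4,3]
Total faults: 4

Answer: 4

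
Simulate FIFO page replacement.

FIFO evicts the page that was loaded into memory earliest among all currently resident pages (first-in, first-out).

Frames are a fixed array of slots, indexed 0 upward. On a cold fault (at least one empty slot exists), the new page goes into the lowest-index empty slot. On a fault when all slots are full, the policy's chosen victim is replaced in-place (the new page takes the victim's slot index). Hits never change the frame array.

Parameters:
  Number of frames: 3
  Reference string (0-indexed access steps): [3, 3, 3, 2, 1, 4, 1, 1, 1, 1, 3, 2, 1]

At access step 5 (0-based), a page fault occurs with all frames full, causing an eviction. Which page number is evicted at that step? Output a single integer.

Answer: 3

Derivation:
Step 0: ref 3 -> FAULT, frames=[3,-,-]
Step 1: ref 3 -> HIT, frames=[3,-,-]
Step 2: ref 3 -> HIT, frames=[3,-,-]
Step 3: ref 2 -> FAULT, frames=[3,2,-]
Step 4: ref 1 -> FAULT, frames=[3,2,1]
Step 5: ref 4 -> FAULT, evict 3, frames=[4,2,1]
At step 5: evicted page 3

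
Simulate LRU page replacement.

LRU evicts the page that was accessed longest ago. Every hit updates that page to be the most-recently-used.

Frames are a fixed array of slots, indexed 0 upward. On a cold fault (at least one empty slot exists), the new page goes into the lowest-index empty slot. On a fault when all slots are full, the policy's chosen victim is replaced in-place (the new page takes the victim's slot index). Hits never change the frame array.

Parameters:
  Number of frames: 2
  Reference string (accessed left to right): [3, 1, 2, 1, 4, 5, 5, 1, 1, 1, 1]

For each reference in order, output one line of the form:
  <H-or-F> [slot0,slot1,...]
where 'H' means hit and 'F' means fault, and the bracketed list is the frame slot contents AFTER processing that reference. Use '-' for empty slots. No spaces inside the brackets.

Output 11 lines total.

F [3,-]
F [3,1]
F [2,1]
H [2,1]
F [4,1]
F [4,5]
H [4,5]
F [1,5]
H [1,5]
H [1,5]
H [1,5]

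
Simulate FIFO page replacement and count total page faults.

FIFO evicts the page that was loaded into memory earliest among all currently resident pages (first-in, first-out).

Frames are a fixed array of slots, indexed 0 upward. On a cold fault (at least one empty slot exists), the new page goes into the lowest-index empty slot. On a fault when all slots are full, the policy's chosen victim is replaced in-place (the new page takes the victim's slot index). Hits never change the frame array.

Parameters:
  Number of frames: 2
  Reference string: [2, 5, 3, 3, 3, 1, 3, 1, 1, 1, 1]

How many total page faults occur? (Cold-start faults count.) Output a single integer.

Answer: 4

Derivation:
Step 0: ref 2 → FAULT, frames=[2,-]
Step 1: ref 5 → FAULT, frames=[2,5]
Step 2: ref 3 → FAULT (evict 2), frames=[3,5]
Step 3: ref 3 → HIT, frames=[3,5]
Step 4: ref 3 → HIT, frames=[3,5]
Step 5: ref 1 → FAULT (evict 5), frames=[3,1]
Step 6: ref 3 → HIT, frames=[3,1]
Step 7: ref 1 → HIT, frames=[3,1]
Step 8: ref 1 → HIT, frames=[3,1]
Step 9: ref 1 → HIT, frames=[3,1]
Step 10: ref 1 → HIT, frames=[3,1]
Total faults: 4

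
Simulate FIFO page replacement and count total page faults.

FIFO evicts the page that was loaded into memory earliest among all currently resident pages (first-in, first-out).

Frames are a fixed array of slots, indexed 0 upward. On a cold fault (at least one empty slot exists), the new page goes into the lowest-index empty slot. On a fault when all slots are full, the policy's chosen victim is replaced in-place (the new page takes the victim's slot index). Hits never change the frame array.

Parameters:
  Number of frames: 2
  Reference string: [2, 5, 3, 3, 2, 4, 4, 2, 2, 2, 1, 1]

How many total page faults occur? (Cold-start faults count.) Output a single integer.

Step 0: ref 2 → FAULT, frames=[2,-]
Step 1: ref 5 → FAULT, frames=[2,5]
Step 2: ref 3 → FAULT (evict 2), frames=[3,5]
Step 3: ref 3 → HIT, frames=[3,5]
Step 4: ref 2 → FAULT (evict 5), frames=[3,2]
Step 5: ref 4 → FAULT (evict 3), frames=[4,2]
Step 6: ref 4 → HIT, frames=[4,2]
Step 7: ref 2 → HIT, frames=[4,2]
Step 8: ref 2 → HIT, frames=[4,2]
Step 9: ref 2 → HIT, frames=[4,2]
Step 10: ref 1 → FAULT (evict 2), frames=[4,1]
Step 11: ref 1 → HIT, frames=[4,1]
Total faults: 6

Answer: 6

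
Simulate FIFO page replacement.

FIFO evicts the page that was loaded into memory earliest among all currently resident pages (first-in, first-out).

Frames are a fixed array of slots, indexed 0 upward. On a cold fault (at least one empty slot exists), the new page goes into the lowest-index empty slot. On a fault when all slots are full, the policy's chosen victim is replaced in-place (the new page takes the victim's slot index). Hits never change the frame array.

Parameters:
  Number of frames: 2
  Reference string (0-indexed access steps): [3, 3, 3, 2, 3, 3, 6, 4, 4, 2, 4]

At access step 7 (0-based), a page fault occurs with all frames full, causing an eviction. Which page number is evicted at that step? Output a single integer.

Step 0: ref 3 -> FAULT, frames=[3,-]
Step 1: ref 3 -> HIT, frames=[3,-]
Step 2: ref 3 -> HIT, frames=[3,-]
Step 3: ref 2 -> FAULT, frames=[3,2]
Step 4: ref 3 -> HIT, frames=[3,2]
Step 5: ref 3 -> HIT, frames=[3,2]
Step 6: ref 6 -> FAULT, evict 3, frames=[6,2]
Step 7: ref 4 -> FAULT, evict 2, frames=[6,4]
At step 7: evicted page 2

Answer: 2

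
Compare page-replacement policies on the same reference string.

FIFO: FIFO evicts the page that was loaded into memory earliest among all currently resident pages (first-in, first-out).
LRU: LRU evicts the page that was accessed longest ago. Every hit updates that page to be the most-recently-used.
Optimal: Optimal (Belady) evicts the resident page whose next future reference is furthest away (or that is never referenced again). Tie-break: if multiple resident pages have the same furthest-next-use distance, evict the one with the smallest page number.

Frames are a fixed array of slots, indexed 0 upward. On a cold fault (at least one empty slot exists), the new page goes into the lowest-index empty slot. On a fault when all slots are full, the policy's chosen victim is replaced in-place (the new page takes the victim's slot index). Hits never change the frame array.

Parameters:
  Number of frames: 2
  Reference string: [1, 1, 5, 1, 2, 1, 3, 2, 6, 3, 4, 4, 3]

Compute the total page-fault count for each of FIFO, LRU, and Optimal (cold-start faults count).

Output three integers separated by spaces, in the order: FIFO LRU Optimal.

Answer: 9 8 6

Derivation:
--- FIFO ---
  step 0: ref 1 -> FAULT, frames=[1,-] (faults so far: 1)
  step 1: ref 1 -> HIT, frames=[1,-] (faults so far: 1)
  step 2: ref 5 -> FAULT, frames=[1,5] (faults so far: 2)
  step 3: ref 1 -> HIT, frames=[1,5] (faults so far: 2)
  step 4: ref 2 -> FAULT, evict 1, frames=[2,5] (faults so far: 3)
  step 5: ref 1 -> FAULT, evict 5, frames=[2,1] (faults so far: 4)
  step 6: ref 3 -> FAULT, evict 2, frames=[3,1] (faults so far: 5)
  step 7: ref 2 -> FAULT, evict 1, frames=[3,2] (faults so far: 6)
  step 8: ref 6 -> FAULT, evict 3, frames=[6,2] (faults so far: 7)
  step 9: ref 3 -> FAULT, evict 2, frames=[6,3] (faults so far: 8)
  step 10: ref 4 -> FAULT, evict 6, frames=[4,3] (faults so far: 9)
  step 11: ref 4 -> HIT, frames=[4,3] (faults so far: 9)
  step 12: ref 3 -> HIT, frames=[4,3] (faults so far: 9)
  FIFO total faults: 9
--- LRU ---
  step 0: ref 1 -> FAULT, frames=[1,-] (faults so far: 1)
  step 1: ref 1 -> HIT, frames=[1,-] (faults so far: 1)
  step 2: ref 5 -> FAULT, frames=[1,5] (faults so far: 2)
  step 3: ref 1 -> HIT, frames=[1,5] (faults so far: 2)
  step 4: ref 2 -> FAULT, evict 5, frames=[1,2] (faults so far: 3)
  step 5: ref 1 -> HIT, frames=[1,2] (faults so far: 3)
  step 6: ref 3 -> FAULT, evict 2, frames=[1,3] (faults so far: 4)
  step 7: ref 2 -> FAULT, evict 1, frames=[2,3] (faults so far: 5)
  step 8: ref 6 -> FAULT, evict 3, frames=[2,6] (faults so far: 6)
  step 9: ref 3 -> FAULT, evict 2, frames=[3,6] (faults so far: 7)
  step 10: ref 4 -> FAULT, evict 6, frames=[3,4] (faults so far: 8)
  step 11: ref 4 -> HIT, frames=[3,4] (faults so far: 8)
  step 12: ref 3 -> HIT, frames=[3,4] (faults so far: 8)
  LRU total faults: 8
--- Optimal ---
  step 0: ref 1 -> FAULT, frames=[1,-] (faults so far: 1)
  step 1: ref 1 -> HIT, frames=[1,-] (faults so far: 1)
  step 2: ref 5 -> FAULT, frames=[1,5] (faults so far: 2)
  step 3: ref 1 -> HIT, frames=[1,5] (faults so far: 2)
  step 4: ref 2 -> FAULT, evict 5, frames=[1,2] (faults so far: 3)
  step 5: ref 1 -> HIT, frames=[1,2] (faults so far: 3)
  step 6: ref 3 -> FAULT, evict 1, frames=[3,2] (faults so far: 4)
  step 7: ref 2 -> HIT, frames=[3,2] (faults so far: 4)
  step 8: ref 6 -> FAULT, evict 2, frames=[3,6] (faults so far: 5)
  step 9: ref 3 -> HIT, frames=[3,6] (faults so far: 5)
  step 10: ref 4 -> FAULT, evict 6, frames=[3,4] (faults so far: 6)
  step 11: ref 4 -> HIT, frames=[3,4] (faults so far: 6)
  step 12: ref 3 -> HIT, frames=[3,4] (faults so far: 6)
  Optimal total faults: 6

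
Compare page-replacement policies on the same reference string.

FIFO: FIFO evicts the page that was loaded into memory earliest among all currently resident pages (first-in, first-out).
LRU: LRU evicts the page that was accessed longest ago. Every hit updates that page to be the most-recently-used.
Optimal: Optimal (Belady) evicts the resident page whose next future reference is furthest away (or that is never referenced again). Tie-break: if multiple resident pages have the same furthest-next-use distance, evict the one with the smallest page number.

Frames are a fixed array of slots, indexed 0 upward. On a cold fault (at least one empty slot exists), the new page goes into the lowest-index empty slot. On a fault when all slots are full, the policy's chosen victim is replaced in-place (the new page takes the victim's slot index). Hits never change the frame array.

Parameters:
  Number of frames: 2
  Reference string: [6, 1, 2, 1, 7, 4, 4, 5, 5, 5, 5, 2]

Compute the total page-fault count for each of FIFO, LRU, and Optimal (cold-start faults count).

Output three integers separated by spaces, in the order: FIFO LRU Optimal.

Answer: 7 7 6

Derivation:
--- FIFO ---
  step 0: ref 6 -> FAULT, frames=[6,-] (faults so far: 1)
  step 1: ref 1 -> FAULT, frames=[6,1] (faults so far: 2)
  step 2: ref 2 -> FAULT, evict 6, frames=[2,1] (faults so far: 3)
  step 3: ref 1 -> HIT, frames=[2,1] (faults so far: 3)
  step 4: ref 7 -> FAULT, evict 1, frames=[2,7] (faults so far: 4)
  step 5: ref 4 -> FAULT, evict 2, frames=[4,7] (faults so far: 5)
  step 6: ref 4 -> HIT, frames=[4,7] (faults so far: 5)
  step 7: ref 5 -> FAULT, evict 7, frames=[4,5] (faults so far: 6)
  step 8: ref 5 -> HIT, frames=[4,5] (faults so far: 6)
  step 9: ref 5 -> HIT, frames=[4,5] (faults so far: 6)
  step 10: ref 5 -> HIT, frames=[4,5] (faults so far: 6)
  step 11: ref 2 -> FAULT, evict 4, frames=[2,5] (faults so far: 7)
  FIFO total faults: 7
--- LRU ---
  step 0: ref 6 -> FAULT, frames=[6,-] (faults so far: 1)
  step 1: ref 1 -> FAULT, frames=[6,1] (faults so far: 2)
  step 2: ref 2 -> FAULT, evict 6, frames=[2,1] (faults so far: 3)
  step 3: ref 1 -> HIT, frames=[2,1] (faults so far: 3)
  step 4: ref 7 -> FAULT, evict 2, frames=[7,1] (faults so far: 4)
  step 5: ref 4 -> FAULT, evict 1, frames=[7,4] (faults so far: 5)
  step 6: ref 4 -> HIT, frames=[7,4] (faults so far: 5)
  step 7: ref 5 -> FAULT, evict 7, frames=[5,4] (faults so far: 6)
  step 8: ref 5 -> HIT, frames=[5,4] (faults so far: 6)
  step 9: ref 5 -> HIT, frames=[5,4] (faults so far: 6)
  step 10: ref 5 -> HIT, frames=[5,4] (faults so far: 6)
  step 11: ref 2 -> FAULT, evict 4, frames=[5,2] (faults so far: 7)
  LRU total faults: 7
--- Optimal ---
  step 0: ref 6 -> FAULT, frames=[6,-] (faults so far: 1)
  step 1: ref 1 -> FAULT, frames=[6,1] (faults so far: 2)
  step 2: ref 2 -> FAULT, evict 6, frames=[2,1] (faults so far: 3)
  step 3: ref 1 -> HIT, frames=[2,1] (faults so far: 3)
  step 4: ref 7 -> FAULT, evict 1, frames=[2,7] (faults so far: 4)
  step 5: ref 4 -> FAULT, evict 7, frames=[2,4] (faults so far: 5)
  step 6: ref 4 -> HIT, frames=[2,4] (faults so far: 5)
  step 7: ref 5 -> FAULT, evict 4, frames=[2,5] (faults so far: 6)
  step 8: ref 5 -> HIT, frames=[2,5] (faults so far: 6)
  step 9: ref 5 -> HIT, frames=[2,5] (faults so far: 6)
  step 10: ref 5 -> HIT, frames=[2,5] (faults so far: 6)
  step 11: ref 2 -> HIT, frames=[2,5] (faults so far: 6)
  Optimal total faults: 6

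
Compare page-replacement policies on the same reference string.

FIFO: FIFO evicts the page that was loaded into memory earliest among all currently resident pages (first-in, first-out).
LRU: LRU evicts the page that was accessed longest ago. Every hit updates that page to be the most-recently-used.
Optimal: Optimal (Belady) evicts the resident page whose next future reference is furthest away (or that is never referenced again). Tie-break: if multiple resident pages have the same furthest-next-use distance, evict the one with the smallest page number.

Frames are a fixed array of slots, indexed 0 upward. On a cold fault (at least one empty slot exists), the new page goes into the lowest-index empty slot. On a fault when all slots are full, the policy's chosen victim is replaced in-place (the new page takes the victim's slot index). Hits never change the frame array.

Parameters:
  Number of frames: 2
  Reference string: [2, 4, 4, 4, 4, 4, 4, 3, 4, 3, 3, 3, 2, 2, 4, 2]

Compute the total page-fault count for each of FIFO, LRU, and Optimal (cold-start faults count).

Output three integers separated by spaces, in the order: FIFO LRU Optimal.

Answer: 5 5 4

Derivation:
--- FIFO ---
  step 0: ref 2 -> FAULT, frames=[2,-] (faults so far: 1)
  step 1: ref 4 -> FAULT, frames=[2,4] (faults so far: 2)
  step 2: ref 4 -> HIT, frames=[2,4] (faults so far: 2)
  step 3: ref 4 -> HIT, frames=[2,4] (faults so far: 2)
  step 4: ref 4 -> HIT, frames=[2,4] (faults so far: 2)
  step 5: ref 4 -> HIT, frames=[2,4] (faults so far: 2)
  step 6: ref 4 -> HIT, frames=[2,4] (faults so far: 2)
  step 7: ref 3 -> FAULT, evict 2, frames=[3,4] (faults so far: 3)
  step 8: ref 4 -> HIT, frames=[3,4] (faults so far: 3)
  step 9: ref 3 -> HIT, frames=[3,4] (faults so far: 3)
  step 10: ref 3 -> HIT, frames=[3,4] (faults so far: 3)
  step 11: ref 3 -> HIT, frames=[3,4] (faults so far: 3)
  step 12: ref 2 -> FAULT, evict 4, frames=[3,2] (faults so far: 4)
  step 13: ref 2 -> HIT, frames=[3,2] (faults so far: 4)
  step 14: ref 4 -> FAULT, evict 3, frames=[4,2] (faults so far: 5)
  step 15: ref 2 -> HIT, frames=[4,2] (faults so far: 5)
  FIFO total faults: 5
--- LRU ---
  step 0: ref 2 -> FAULT, frames=[2,-] (faults so far: 1)
  step 1: ref 4 -> FAULT, frames=[2,4] (faults so far: 2)
  step 2: ref 4 -> HIT, frames=[2,4] (faults so far: 2)
  step 3: ref 4 -> HIT, frames=[2,4] (faults so far: 2)
  step 4: ref 4 -> HIT, frames=[2,4] (faults so far: 2)
  step 5: ref 4 -> HIT, frames=[2,4] (faults so far: 2)
  step 6: ref 4 -> HIT, frames=[2,4] (faults so far: 2)
  step 7: ref 3 -> FAULT, evict 2, frames=[3,4] (faults so far: 3)
  step 8: ref 4 -> HIT, frames=[3,4] (faults so far: 3)
  step 9: ref 3 -> HIT, frames=[3,4] (faults so far: 3)
  step 10: ref 3 -> HIT, frames=[3,4] (faults so far: 3)
  step 11: ref 3 -> HIT, frames=[3,4] (faults so far: 3)
  step 12: ref 2 -> FAULT, evict 4, frames=[3,2] (faults so far: 4)
  step 13: ref 2 -> HIT, frames=[3,2] (faults so far: 4)
  step 14: ref 4 -> FAULT, evict 3, frames=[4,2] (faults so far: 5)
  step 15: ref 2 -> HIT, frames=[4,2] (faults so far: 5)
  LRU total faults: 5
--- Optimal ---
  step 0: ref 2 -> FAULT, frames=[2,-] (faults so far: 1)
  step 1: ref 4 -> FAULT, frames=[2,4] (faults so far: 2)
  step 2: ref 4 -> HIT, frames=[2,4] (faults so far: 2)
  step 3: ref 4 -> HIT, frames=[2,4] (faults so far: 2)
  step 4: ref 4 -> HIT, frames=[2,4] (faults so far: 2)
  step 5: ref 4 -> HIT, frames=[2,4] (faults so far: 2)
  step 6: ref 4 -> HIT, frames=[2,4] (faults so far: 2)
  step 7: ref 3 -> FAULT, evict 2, frames=[3,4] (faults so far: 3)
  step 8: ref 4 -> HIT, frames=[3,4] (faults so far: 3)
  step 9: ref 3 -> HIT, frames=[3,4] (faults so far: 3)
  step 10: ref 3 -> HIT, frames=[3,4] (faults so far: 3)
  step 11: ref 3 -> HIT, frames=[3,4] (faults so far: 3)
  step 12: ref 2 -> FAULT, evict 3, frames=[2,4] (faults so far: 4)
  step 13: ref 2 -> HIT, frames=[2,4] (faults so far: 4)
  step 14: ref 4 -> HIT, frames=[2,4] (faults so far: 4)
  step 15: ref 2 -> HIT, frames=[2,4] (faults so far: 4)
  Optimal total faults: 4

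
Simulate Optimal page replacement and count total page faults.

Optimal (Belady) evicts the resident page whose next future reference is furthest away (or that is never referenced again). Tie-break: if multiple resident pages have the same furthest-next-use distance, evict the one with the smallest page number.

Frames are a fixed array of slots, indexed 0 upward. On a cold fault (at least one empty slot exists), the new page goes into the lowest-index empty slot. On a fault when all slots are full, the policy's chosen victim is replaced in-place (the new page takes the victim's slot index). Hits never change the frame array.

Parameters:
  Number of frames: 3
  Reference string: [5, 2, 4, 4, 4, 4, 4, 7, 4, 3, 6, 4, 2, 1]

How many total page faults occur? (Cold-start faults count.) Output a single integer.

Step 0: ref 5 → FAULT, frames=[5,-,-]
Step 1: ref 2 → FAULT, frames=[5,2,-]
Step 2: ref 4 → FAULT, frames=[5,2,4]
Step 3: ref 4 → HIT, frames=[5,2,4]
Step 4: ref 4 → HIT, frames=[5,2,4]
Step 5: ref 4 → HIT, frames=[5,2,4]
Step 6: ref 4 → HIT, frames=[5,2,4]
Step 7: ref 7 → FAULT (evict 5), frames=[7,2,4]
Step 8: ref 4 → HIT, frames=[7,2,4]
Step 9: ref 3 → FAULT (evict 7), frames=[3,2,4]
Step 10: ref 6 → FAULT (evict 3), frames=[6,2,4]
Step 11: ref 4 → HIT, frames=[6,2,4]
Step 12: ref 2 → HIT, frames=[6,2,4]
Step 13: ref 1 → FAULT (evict 2), frames=[6,1,4]
Total faults: 7

Answer: 7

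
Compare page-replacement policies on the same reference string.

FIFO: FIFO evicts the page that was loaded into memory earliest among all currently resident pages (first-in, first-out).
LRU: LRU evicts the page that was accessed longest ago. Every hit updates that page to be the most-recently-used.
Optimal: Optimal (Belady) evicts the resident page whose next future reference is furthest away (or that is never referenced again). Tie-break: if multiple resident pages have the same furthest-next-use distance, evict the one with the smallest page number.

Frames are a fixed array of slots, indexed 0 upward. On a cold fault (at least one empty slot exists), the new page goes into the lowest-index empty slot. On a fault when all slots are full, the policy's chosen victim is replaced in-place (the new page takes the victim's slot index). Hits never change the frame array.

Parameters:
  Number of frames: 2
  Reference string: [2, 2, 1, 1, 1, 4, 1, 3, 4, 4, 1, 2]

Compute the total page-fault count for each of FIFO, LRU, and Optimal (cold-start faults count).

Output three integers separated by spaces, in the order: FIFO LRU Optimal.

--- FIFO ---
  step 0: ref 2 -> FAULT, frames=[2,-] (faults so far: 1)
  step 1: ref 2 -> HIT, frames=[2,-] (faults so far: 1)
  step 2: ref 1 -> FAULT, frames=[2,1] (faults so far: 2)
  step 3: ref 1 -> HIT, frames=[2,1] (faults so far: 2)
  step 4: ref 1 -> HIT, frames=[2,1] (faults so far: 2)
  step 5: ref 4 -> FAULT, evict 2, frames=[4,1] (faults so far: 3)
  step 6: ref 1 -> HIT, frames=[4,1] (faults so far: 3)
  step 7: ref 3 -> FAULT, evict 1, frames=[4,3] (faults so far: 4)
  step 8: ref 4 -> HIT, frames=[4,3] (faults so far: 4)
  step 9: ref 4 -> HIT, frames=[4,3] (faults so far: 4)
  step 10: ref 1 -> FAULT, evict 4, frames=[1,3] (faults so far: 5)
  step 11: ref 2 -> FAULT, evict 3, frames=[1,2] (faults so far: 6)
  FIFO total faults: 6
--- LRU ---
  step 0: ref 2 -> FAULT, frames=[2,-] (faults so far: 1)
  step 1: ref 2 -> HIT, frames=[2,-] (faults so far: 1)
  step 2: ref 1 -> FAULT, frames=[2,1] (faults so far: 2)
  step 3: ref 1 -> HIT, frames=[2,1] (faults so far: 2)
  step 4: ref 1 -> HIT, frames=[2,1] (faults so far: 2)
  step 5: ref 4 -> FAULT, evict 2, frames=[4,1] (faults so far: 3)
  step 6: ref 1 -> HIT, frames=[4,1] (faults so far: 3)
  step 7: ref 3 -> FAULT, evict 4, frames=[3,1] (faults so far: 4)
  step 8: ref 4 -> FAULT, evict 1, frames=[3,4] (faults so far: 5)
  step 9: ref 4 -> HIT, frames=[3,4] (faults so far: 5)
  step 10: ref 1 -> FAULT, evict 3, frames=[1,4] (faults so far: 6)
  step 11: ref 2 -> FAULT, evict 4, frames=[1,2] (faults so far: 7)
  LRU total faults: 7
--- Optimal ---
  step 0: ref 2 -> FAULT, frames=[2,-] (faults so far: 1)
  step 1: ref 2 -> HIT, frames=[2,-] (faults so far: 1)
  step 2: ref 1 -> FAULT, frames=[2,1] (faults so far: 2)
  step 3: ref 1 -> HIT, frames=[2,1] (faults so far: 2)
  step 4: ref 1 -> HIT, frames=[2,1] (faults so far: 2)
  step 5: ref 4 -> FAULT, evict 2, frames=[4,1] (faults so far: 3)
  step 6: ref 1 -> HIT, frames=[4,1] (faults so far: 3)
  step 7: ref 3 -> FAULT, evict 1, frames=[4,3] (faults so far: 4)
  step 8: ref 4 -> HIT, frames=[4,3] (faults so far: 4)
  step 9: ref 4 -> HIT, frames=[4,3] (faults so far: 4)
  step 10: ref 1 -> FAULT, evict 3, frames=[4,1] (faults so far: 5)
  step 11: ref 2 -> FAULT, evict 1, frames=[4,2] (faults so far: 6)
  Optimal total faults: 6

Answer: 6 7 6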